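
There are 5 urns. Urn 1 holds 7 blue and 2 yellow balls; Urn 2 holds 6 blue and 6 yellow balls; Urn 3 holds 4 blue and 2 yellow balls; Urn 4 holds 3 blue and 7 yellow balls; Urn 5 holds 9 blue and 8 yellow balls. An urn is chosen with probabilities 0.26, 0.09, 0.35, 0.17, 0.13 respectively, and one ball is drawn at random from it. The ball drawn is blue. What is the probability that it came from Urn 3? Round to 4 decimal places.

Tabulate prior·likelihood by source: [1] prior 0.26, lik 0.7778, product 0.2022; [2] prior 0.09, lik 0.5, product 0.04500; [3] prior 0.35, lik 0.6667, product 0.2333; [4] prior 0.17, lik 0.3, product 0.05100; [5] prior 0.13, lik 0.5294, product 0.06882.
Normalizing constant = 0.60038; the posterior for Urn 3 is its product over the sum, 0.2333/0.60038 = 0.3886.

Posterior probability ≈ 0.3886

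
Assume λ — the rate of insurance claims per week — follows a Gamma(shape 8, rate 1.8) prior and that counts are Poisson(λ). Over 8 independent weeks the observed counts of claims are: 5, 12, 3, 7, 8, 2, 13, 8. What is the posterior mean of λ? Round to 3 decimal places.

Total count ∑xᵢ = 58 over n = 8 weeks.
Gamma is conjugate to the Poisson likelihood: posterior is Gamma(shape = 8+58 = 66, rate = 1.8+8 = 9.8).
E[λ | data] = 66/9.8 = 6.735.

Posterior mean ≈ 6.735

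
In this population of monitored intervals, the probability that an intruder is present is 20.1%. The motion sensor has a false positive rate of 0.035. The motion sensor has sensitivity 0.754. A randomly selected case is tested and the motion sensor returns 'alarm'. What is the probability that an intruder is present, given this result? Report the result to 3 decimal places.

Let H be the event that an intruder is present. P(H) = 0.201, so P(¬H) = 0.799. With E the 'alarm' result, P(E|H) = 0.754 and P(E|¬H) = 0.035.
P(E) = 0.754·0.201 + 0.035·0.799 = 0.15155 + 0.027965 = 0.17952.
By Bayes' theorem, P(H|E) = 0.15155 / 0.17952 = 0.844.

P(H | E) ≈ 0.844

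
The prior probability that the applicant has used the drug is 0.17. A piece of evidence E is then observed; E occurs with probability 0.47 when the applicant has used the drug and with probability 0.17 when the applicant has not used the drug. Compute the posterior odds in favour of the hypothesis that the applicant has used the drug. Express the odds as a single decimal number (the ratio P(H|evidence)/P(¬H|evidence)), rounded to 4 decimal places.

Prior odds = 0.17/(1−0.17) = 0.20482. In log-odds, ln(0.20482) = -1.5856.
Add log likelihood ratio: ln(2.7647) = 1.0169.
Posterior log-odds = -0.56869, so posterior odds = exp(-0.56869) = 0.56627.

Posterior odds ≈ 0.5663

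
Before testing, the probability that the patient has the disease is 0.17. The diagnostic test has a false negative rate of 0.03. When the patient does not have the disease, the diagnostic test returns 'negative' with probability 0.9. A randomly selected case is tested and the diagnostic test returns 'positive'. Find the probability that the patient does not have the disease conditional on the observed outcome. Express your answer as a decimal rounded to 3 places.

P(¬H | E) ≈ 0.335

Write H for 'the patient has the disease'. Prior odds H:¬H = 0.17/0.83 = 0.20482. For the 'positive' outcome, the likelihood ratio is 0.97/0.1 = 9.7000.
Posterior odds = 0.20482 × 9.7000 = 1.9867, so P(H|E) = 1.9867/(1+1.9867) = 0.665. Then P(¬H|E) = 1 − 0.665 = 0.335.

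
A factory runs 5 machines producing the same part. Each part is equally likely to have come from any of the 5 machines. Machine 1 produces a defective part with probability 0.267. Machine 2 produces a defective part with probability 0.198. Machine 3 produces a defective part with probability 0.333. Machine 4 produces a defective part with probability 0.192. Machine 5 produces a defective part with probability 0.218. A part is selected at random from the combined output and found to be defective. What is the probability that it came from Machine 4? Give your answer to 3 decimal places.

P(defective|M1) = 0.267; P(defective|M2) = 0.198; P(defective|M3) = 0.333; P(defective|M4) = 0.192; P(defective|M5) = 0.218.
Prior × likelihood for each source: 0.2·0.267=0.05340, 0.2·0.198=0.03960, 0.2·0.333=0.06660, 0.2·0.192=0.03840, 0.2·0.218=0.04360. Summing gives P(defective) = 0.24160.
P(Machine 4 | defective) = 0.03840 / 0.24160 = 0.159.

Posterior probability ≈ 0.159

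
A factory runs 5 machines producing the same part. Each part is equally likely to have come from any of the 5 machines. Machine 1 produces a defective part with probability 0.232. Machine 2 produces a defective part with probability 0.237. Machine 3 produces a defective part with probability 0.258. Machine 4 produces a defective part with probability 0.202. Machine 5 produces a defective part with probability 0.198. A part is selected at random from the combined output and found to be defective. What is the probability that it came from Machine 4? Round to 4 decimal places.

P(defective|M1) = 0.232; P(defective|M2) = 0.237; P(defective|M3) = 0.258; P(defective|M4) = 0.202; P(defective|M5) = 0.198.
Prior × likelihood for each source: 0.2·0.232=0.04640, 0.2·0.237=0.04740, 0.2·0.258=0.05160, 0.2·0.202=0.04040, 0.2·0.198=0.03960. Summing gives P(defective) = 0.22540.
P(Machine 4 | defective) = 0.04040 / 0.22540 = 0.1792.

Posterior probability ≈ 0.1792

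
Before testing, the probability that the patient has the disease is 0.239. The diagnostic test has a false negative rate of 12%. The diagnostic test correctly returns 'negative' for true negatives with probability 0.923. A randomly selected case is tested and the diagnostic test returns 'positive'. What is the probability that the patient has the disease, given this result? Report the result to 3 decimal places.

P(H | E) ≈ 0.782

Let H be the event that the patient has the disease. P(H) = 0.239, so P(¬H) = 0.761. With E the 'positive' result, P(E|H) = 0.88 and P(E|¬H) = 0.077.
P(E) = 0.88·0.239 + 0.077·0.761 = 0.21032 + 0.058597 = 0.26892.
By Bayes' theorem, P(H|E) = 0.21032 / 0.26892 = 0.782.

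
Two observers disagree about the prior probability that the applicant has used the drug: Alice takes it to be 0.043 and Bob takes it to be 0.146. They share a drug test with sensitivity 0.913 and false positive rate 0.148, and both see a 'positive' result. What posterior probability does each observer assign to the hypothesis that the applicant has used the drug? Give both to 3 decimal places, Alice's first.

Alice: 0.217; Bob: 0.513

P('+'|H) = 0.913, P('+'|¬H) = 0.148.
Alice: numerator 0.913·0.043 = 0.039259; evidence = 0.039259+0.148·0.957 = 0.18089; posterior = 0.217.
Bob: numerator 0.913·0.146 = 0.13330; evidence = 0.13330+0.148·0.854 = 0.25969; posterior = 0.513.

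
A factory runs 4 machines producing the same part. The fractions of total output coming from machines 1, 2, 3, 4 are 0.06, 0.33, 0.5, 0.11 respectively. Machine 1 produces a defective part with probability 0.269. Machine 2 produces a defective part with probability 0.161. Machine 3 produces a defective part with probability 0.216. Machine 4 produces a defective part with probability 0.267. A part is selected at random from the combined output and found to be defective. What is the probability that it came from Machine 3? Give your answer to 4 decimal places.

P(defective|M1) = 0.269; P(defective|M2) = 0.161; P(defective|M3) = 0.216; P(defective|M4) = 0.267.
Prior × likelihood for each source: 0.06·0.269=0.01614, 0.33·0.161=0.05313, 0.5·0.216=0.1080, 0.11·0.267=0.02937. Summing gives P(defective) = 0.20664.
P(Machine 3 | defective) = 0.1080 / 0.20664 = 0.5226.

Posterior probability ≈ 0.5226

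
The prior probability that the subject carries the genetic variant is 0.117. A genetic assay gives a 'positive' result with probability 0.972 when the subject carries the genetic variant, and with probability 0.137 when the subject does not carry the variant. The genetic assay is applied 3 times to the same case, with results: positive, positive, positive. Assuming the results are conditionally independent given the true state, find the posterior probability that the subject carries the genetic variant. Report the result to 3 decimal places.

Posterior P(H) ≈ 0.979

Let H be the event that the subject carries the genetic variant; start with P(H) = 0.117. P('positive'|H) = 0.972, P('positive'|¬H) = 0.137.
Update on result 1 ('positive'): P(H) ← 0.972·0.1170 / (0.972·0.1170 + 0.137·0.8830) = 0.11372/0.23470 = 0.4846.
Update on result 2 ('positive'): P(H) ← 0.972·0.4846 / (0.972·0.4846 + 0.137·0.5154) = 0.47099/0.54161 = 0.8696.
Update on result 3 ('positive'): P(H) ← 0.972·0.8696 / (0.972·0.8696 + 0.137·0.1304) = 0.84527/0.86313 = 0.9793.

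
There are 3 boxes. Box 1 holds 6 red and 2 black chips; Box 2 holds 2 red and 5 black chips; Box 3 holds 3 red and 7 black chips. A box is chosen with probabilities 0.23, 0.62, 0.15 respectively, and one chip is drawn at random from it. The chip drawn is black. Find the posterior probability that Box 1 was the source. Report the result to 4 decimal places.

P(black|Box 1) = 0.25; P(black|Box 2) = 0.7143; P(black|Box 3) = 0.7.
Prior × likelihood for each source: 0.23·0.25=0.05750, 0.62·0.7143=0.4429, 0.15·0.7=0.1050. Summing gives P(black) = 0.60536.
P(Box 1 | black) = 0.05750 / 0.60536 = 0.0950.

Posterior probability ≈ 0.0950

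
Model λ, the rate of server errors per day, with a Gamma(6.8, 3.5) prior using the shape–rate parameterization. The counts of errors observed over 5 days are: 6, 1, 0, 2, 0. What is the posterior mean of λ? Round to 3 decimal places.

Posterior mean ≈ 1.859

The Poisson likelihood adds the total count to the shape and the number of exposure periods to the rate. Here ∑xᵢ = 9 and n = 5, so shape 6.8→15.8 and rate 3.5→8.5.
Posterior mean = shape/rate = 15.8/8.5 = 1.859.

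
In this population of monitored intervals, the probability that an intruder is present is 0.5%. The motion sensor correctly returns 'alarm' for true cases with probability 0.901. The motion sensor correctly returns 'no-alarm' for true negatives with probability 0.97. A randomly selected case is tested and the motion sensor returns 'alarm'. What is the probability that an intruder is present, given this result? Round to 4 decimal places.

P(H | E) ≈ 0.1311

Let H be the event that an intruder is present. P(H) = 0.005, so P(¬H) = 0.995. With E the 'alarm' result, P(E|H) = 0.901 and P(E|¬H) = 0.03.
P(E) = 0.901·0.005 + 0.03·0.995 = 0.0045050 + 0.029850 = 0.034355.
By Bayes' theorem, P(H|E) = 0.0045050 / 0.034355 = 0.1311.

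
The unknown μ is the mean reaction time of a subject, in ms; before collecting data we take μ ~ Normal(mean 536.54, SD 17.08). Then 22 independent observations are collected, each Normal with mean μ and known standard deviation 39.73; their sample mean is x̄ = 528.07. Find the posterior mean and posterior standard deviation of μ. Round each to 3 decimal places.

Posterior mean ≈ 529.742; posterior SD ≈ 7.589

Prior precision 1/τ₀² = 1/17.08² = 0.00342787; data precision n/σ² = 22/39.73² = 0.0139375.
Posterior precision = 0.00342787 + 0.0139375 = 0.0173654, giving posterior SD = 1/√0.0173654 = 7.589.
Posterior mean = (0.00342787·536.54 + 0.0139375·528.07) / 0.0173654 = 529.742.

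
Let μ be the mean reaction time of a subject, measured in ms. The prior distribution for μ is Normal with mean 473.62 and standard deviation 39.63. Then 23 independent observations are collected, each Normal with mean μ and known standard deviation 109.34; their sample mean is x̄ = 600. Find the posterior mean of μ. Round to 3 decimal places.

Posterior mean ≈ 568.574

Prior precision 1/τ₀² = 1/39.63² = 0.00063672; data precision n/σ² = 23/109.34² = 0.00192384.
Posterior precision = 0.00063672 + 0.00192384 = 0.00256057.
Posterior mean = (0.00063672·473.62 + 0.00192384·600) / 0.00256057 = 568.574.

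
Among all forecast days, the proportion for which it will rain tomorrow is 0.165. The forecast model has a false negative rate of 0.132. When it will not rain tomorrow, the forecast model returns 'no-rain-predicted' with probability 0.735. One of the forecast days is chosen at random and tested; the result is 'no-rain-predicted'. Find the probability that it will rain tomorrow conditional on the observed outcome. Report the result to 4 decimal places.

Write H for 'it will rain tomorrow'. Prior odds H:¬H = 0.165/0.835 = 0.19760. For the 'no-rain-predicted' outcome, the likelihood ratio is 0.132/0.735 = 0.17959.
Posterior odds = 0.19760 × 0.17959 = 0.035488, so P(H|E) = 0.035488/(1+0.035488) = 0.0343.

P(H | E) ≈ 0.0343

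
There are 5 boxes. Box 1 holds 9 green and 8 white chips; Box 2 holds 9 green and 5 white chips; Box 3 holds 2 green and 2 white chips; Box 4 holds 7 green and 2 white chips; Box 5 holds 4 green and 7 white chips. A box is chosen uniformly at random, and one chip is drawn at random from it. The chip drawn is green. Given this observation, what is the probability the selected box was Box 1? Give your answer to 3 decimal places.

Posterior probability ≈ 0.188

P(green|Box 1) = 0.5294; P(green|Box 2) = 0.6429; P(green|Box 3) = 0.5; P(green|Box 4) = 0.7778; P(green|Box 5) = 0.3636.
Prior × likelihood for each source: 0.2·0.5294=0.1059, 0.2·0.6429=0.1286, 0.2·0.5=0.1000, 0.2·0.7778=0.1556, 0.2·0.3636=0.07273. Summing gives P(green) = 0.56274.
P(Box 1 | green) = 0.1059 / 0.56274 = 0.188.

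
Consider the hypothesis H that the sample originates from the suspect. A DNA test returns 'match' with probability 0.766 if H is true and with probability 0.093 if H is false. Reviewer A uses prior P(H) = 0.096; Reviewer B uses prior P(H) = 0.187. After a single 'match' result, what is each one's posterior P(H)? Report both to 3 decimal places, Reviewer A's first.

Reviewer A: 0.467; Reviewer B: 0.655

P('+'|H) = 0.766, P('+'|¬H) = 0.093.
Reviewer A: numerator 0.766·0.096 = 0.073536; evidence = 0.073536+0.093·0.904 = 0.15761; posterior = 0.467.
Reviewer B: numerator 0.766·0.187 = 0.14324; evidence = 0.14324+0.093·0.813 = 0.21885; posterior = 0.655.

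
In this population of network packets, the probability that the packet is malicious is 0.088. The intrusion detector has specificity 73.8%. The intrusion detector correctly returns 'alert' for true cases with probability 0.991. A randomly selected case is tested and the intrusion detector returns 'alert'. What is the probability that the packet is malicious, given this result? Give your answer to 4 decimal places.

P(H | E) ≈ 0.2674

Write H for 'the packet is malicious'. Prior odds H:¬H = 0.088/0.912 = 0.096491. For the 'alert' outcome, the likelihood ratio is 0.991/0.262 = 3.7824.
Posterior odds = 0.096491 × 3.7824 = 0.36497, so P(H|E) = 0.36497/(1+0.36497) = 0.2674.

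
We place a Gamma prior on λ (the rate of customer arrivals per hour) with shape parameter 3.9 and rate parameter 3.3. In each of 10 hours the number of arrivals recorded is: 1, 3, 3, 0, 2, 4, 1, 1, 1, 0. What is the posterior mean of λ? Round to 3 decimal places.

Total count ∑xᵢ = 16 over n = 10 hours.
Gamma is conjugate to the Poisson likelihood: posterior is Gamma(shape = 3.9+16 = 19.9, rate = 3.3+10 = 13.3).
Posterior mean = shape/rate = 19.9/13.3 = 1.496.

Posterior mean ≈ 1.496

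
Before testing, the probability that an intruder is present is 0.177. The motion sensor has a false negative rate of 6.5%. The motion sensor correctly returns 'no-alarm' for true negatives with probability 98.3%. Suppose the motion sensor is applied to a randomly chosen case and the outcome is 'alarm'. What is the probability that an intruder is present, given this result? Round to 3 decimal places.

P(H | E) ≈ 0.922

Write H for 'an intruder is present'. Prior odds H:¬H = 0.177/0.823 = 0.21507. For the 'alarm' outcome, the likelihood ratio is 0.935/0.017 = 55.000.
Posterior odds = 0.21507 × 55.000 = 11.829, so P(H|E) = 11.829/(1+11.829) = 0.922.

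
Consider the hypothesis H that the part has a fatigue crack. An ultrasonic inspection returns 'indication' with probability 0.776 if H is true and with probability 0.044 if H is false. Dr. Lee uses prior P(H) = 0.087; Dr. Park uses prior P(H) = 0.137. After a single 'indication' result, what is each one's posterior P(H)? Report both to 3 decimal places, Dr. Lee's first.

Dr. Lee: 0.627; Dr. Park: 0.737

The likelihood ratio for an 'indication' result is 0.776/0.044 = 17.636.
Dr. Lee: prior odds 0.087/0.913 = 0.095290; posterior odds 1.6806; posterior probability 0.627.
Dr. Park: prior odds 0.137/0.863 = 0.15875; posterior odds 2.7997; posterior probability 0.737.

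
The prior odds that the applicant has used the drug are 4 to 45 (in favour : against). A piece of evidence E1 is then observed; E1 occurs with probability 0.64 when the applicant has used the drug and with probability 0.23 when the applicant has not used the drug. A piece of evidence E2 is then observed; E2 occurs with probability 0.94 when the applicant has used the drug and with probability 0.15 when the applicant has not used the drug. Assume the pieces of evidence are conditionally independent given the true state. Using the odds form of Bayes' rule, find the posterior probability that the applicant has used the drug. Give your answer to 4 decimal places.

Posterior probability ≈ 0.6078

Prior odds = 4/45 = 0.088889.
Likelihood ratio for E1 = 0.64/0.23 = 2.7826.
Likelihood ratio for E2 = 0.94/0.15 = 6.2667.
Posterior odds = prior odds × LR₁ × LR₂ = 1.5500.
Posterior probability = odds/(1+odds) = 1.5500/2.5500 = 0.6078.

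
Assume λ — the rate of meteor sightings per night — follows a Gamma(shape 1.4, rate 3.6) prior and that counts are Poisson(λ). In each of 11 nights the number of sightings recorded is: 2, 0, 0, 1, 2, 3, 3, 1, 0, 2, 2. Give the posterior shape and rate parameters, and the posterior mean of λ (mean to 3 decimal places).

Posterior: Gamma(shape=17.4, rate=14.6); mean ≈ 1.192

The Poisson likelihood adds the total count to the shape and the number of exposure periods to the rate. Here ∑xᵢ = 16 and n = 11, so shape 1.4→17.4 and rate 3.6→14.6.
Posterior mean = shape/rate = 17.4/14.6 = 1.192.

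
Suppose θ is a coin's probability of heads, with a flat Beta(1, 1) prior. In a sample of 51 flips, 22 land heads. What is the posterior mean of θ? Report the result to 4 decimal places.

Posterior mean ≈ 0.4340

Observing 22 successes and 29 failures updates Beta(1, 1) by adding the success and failure counts to the two shape parameters: α = 1+22 = 23, β = 1+29 = 30.
E[θ | data] = 23/(23+30) = 0.4340.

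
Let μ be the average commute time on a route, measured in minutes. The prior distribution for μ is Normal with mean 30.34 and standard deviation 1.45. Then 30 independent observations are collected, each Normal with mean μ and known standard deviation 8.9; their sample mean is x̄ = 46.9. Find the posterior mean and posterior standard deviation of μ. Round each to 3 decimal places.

With known σ, the Normal prior is conjugate. Weight on the data is w = (n/σ²)/(n/σ² + 1/τ₀²) = 0.378740/(0.378740+0.475624) = 0.44330.
Posterior mean = w·x̄ + (1−w)·μ₀ = 0.44330·46.9 + 0.55670·30.34 = 37.681. Posterior variance = 1/(0.378740+0.475624) = 1.17046, so SD = 1.082.

Posterior mean ≈ 37.681; posterior SD ≈ 1.082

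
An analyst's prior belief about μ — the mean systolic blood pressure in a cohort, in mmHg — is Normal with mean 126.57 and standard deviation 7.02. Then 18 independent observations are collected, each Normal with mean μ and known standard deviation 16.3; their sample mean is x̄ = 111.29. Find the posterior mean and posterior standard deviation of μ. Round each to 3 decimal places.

Posterior mean ≈ 114.812; posterior SD ≈ 3.370

With known σ, the Normal prior is conjugate. Weight on the data is w = (n/σ²)/(n/σ² + 1/τ₀²) = 0.0677481/(0.0677481+0.0202920) = 0.76951.
Posterior mean = w·x̄ + (1−w)·μ₀ = 0.76951·111.29 + 0.23049·126.57 = 114.812. Posterior variance = 1/(0.0677481+0.0202920) = 11.3585, so SD = 3.370.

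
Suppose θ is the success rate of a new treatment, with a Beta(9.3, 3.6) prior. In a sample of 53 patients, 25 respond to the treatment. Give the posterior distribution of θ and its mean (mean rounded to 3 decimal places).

The binomial likelihood is conjugate to the Beta prior: with 25 successes and 28 failures, the posterior is Beta(9.3+25, 3.6+28) = Beta(34.3, 31.6).
E[θ | data] = 34.3/(34.3+31.6) = 0.520.

Posterior: Beta(34.3, 31.6); mean ≈ 0.520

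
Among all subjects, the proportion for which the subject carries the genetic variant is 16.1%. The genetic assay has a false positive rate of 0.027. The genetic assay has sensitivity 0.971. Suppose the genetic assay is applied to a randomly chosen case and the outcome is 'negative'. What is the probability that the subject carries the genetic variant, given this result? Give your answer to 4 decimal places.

Let H be the event that the subject carries the genetic variant. P(H) = 0.161, so P(¬H) = 0.839. With E the 'negative' result, P(E|H) = 0.029 and P(E|¬H) = 0.973.
P(E) = 0.029·0.161 + 0.973·0.839 = 0.0046690 + 0.81635 = 0.82102.
By Bayes' theorem, P(H|E) = 0.0046690 / 0.82102 = 0.0057.

P(H | E) ≈ 0.0057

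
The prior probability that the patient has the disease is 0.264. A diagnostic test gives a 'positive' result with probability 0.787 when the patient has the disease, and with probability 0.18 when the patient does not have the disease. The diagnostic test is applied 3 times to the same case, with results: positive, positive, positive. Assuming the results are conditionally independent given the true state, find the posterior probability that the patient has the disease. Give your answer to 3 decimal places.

Posterior P(H) ≈ 0.968

Let H be the event that the patient has the disease; start with P(H) = 0.264. P('positive'|H) = 0.787, P('positive'|¬H) = 0.18.
Update on result 1 ('positive'): P(H) ← 0.787·0.2640 / (0.787·0.2640 + 0.18·0.7360) = 0.20777/0.34025 = 0.6106.
Update on result 2 ('positive'): P(H) ← 0.787·0.6106 / (0.787·0.6106 + 0.18·0.3894) = 0.48057/0.55066 = 0.8727.
Update on result 3 ('positive'): P(H) ← 0.787·0.8727 / (0.787·0.8727 + 0.18·0.1273) = 0.68683/0.70974 = 0.9677.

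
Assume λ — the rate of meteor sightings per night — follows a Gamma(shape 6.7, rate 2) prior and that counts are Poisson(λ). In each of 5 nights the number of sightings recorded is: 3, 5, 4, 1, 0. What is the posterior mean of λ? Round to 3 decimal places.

Posterior mean ≈ 2.814

Total count ∑xᵢ = 13 over n = 5 nights.
Gamma is conjugate to the Poisson likelihood: posterior is Gamma(shape = 6.7+13 = 19.7, rate = 2+5 = 7).
Posterior mean = shape/rate = 19.7/7 = 2.814.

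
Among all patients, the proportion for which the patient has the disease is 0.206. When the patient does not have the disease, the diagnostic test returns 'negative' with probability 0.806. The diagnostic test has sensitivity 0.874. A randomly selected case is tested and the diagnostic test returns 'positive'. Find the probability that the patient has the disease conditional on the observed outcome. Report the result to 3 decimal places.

Write H for 'the patient has the disease'. Prior odds H:¬H = 0.206/0.794 = 0.25945. For the 'positive' outcome, the likelihood ratio is 0.874/0.194 = 4.5052.
Posterior odds = 0.25945 × 4.5052 = 1.1688, so P(H|E) = 1.1688/(1+1.1688) = 0.539.

P(H | E) ≈ 0.539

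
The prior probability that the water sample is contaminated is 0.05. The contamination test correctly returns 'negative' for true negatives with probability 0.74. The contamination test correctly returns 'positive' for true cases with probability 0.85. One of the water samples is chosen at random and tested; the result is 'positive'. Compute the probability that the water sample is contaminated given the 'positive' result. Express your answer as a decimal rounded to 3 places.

P(H | E) ≈ 0.147

Write H for 'the water sample is contaminated'. Prior odds H:¬H = 0.05/0.95 = 0.052632. For the 'positive' outcome, the likelihood ratio is 0.85/0.26 = 3.2692.
Posterior odds = 0.052632 × 3.2692 = 0.17206, so P(H|E) = 0.17206/(1+0.17206) = 0.147.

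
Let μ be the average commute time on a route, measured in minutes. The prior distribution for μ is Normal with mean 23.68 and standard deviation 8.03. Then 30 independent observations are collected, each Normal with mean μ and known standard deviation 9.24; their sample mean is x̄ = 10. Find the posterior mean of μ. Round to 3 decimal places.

Posterior mean ≈ 10.578

With known σ, the Normal prior is conjugate. Weight on the data is w = (n/σ²)/(n/σ² + 1/τ₀²) = 0.351380/(0.351380+0.0155085) = 0.95773.
Posterior mean = w·x̄ + (1−w)·μ₀ = 0.95773·10 + 0.042270·23.68 = 10.578.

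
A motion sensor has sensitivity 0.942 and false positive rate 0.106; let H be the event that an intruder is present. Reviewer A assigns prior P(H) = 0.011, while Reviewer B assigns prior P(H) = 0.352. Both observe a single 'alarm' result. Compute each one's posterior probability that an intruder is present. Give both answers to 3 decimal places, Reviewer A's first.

Reviewer A: 0.090; Reviewer B: 0.828

The likelihood ratio for an 'alarm' result is 0.942/0.106 = 8.8868.
Reviewer A: prior odds 0.011/0.989 = 0.011122; posterior odds 0.098842; posterior probability 0.090.
Reviewer B: prior odds 0.352/0.648 = 0.54321; posterior odds 4.8274; posterior probability 0.828.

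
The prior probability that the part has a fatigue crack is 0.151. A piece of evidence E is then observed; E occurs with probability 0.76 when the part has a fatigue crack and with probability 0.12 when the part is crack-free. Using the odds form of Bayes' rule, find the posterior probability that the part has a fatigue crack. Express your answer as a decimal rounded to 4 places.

Prior odds = 0.151/(1−0.151) = 0.17786. In log-odds, ln(0.17786) = -1.7268.
Add log likelihood ratio: ln(6.3333) = 1.8458.
Posterior log-odds = 0.11905, so posterior odds = exp(0.11905) = 1.1264. Converting, P(H|E) = 1.1264/2.1264 = 0.5297.

Posterior probability ≈ 0.5297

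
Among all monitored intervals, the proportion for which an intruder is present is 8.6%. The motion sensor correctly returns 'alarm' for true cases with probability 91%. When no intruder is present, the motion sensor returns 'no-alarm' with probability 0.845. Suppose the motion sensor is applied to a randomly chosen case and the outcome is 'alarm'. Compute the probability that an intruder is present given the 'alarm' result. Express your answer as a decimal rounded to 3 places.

P(H | E) ≈ 0.356

Let H be the event that an intruder is present. P(H) = 0.086, so P(¬H) = 0.914. With E the 'alarm' result, P(E|H) = 0.91 and P(E|¬H) = 0.155.
P(E) = 0.91·0.086 + 0.155·0.914 = 0.078260 + 0.14167 = 0.21993.
By Bayes' theorem, P(H|E) = 0.078260 / 0.21993 = 0.356.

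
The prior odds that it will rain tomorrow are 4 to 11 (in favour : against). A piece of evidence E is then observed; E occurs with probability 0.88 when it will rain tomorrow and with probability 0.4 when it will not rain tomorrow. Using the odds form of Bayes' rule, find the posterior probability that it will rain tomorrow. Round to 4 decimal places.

Posterior probability ≈ 0.4444

Prior odds = 4/11 = 0.36364. In log-odds, ln(0.36364) = -1.0116.
Add log likelihood ratio: ln(2.2000) = 0.78846.
Posterior log-odds = -0.22314, so posterior odds = exp(-0.22314) = 0.80000. Converting, P(H|E) = 0.80000/1.8000 = 0.4444.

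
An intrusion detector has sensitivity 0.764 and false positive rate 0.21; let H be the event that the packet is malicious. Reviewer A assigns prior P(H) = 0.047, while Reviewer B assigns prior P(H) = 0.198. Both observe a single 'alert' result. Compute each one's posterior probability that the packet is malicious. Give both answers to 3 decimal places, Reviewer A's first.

Reviewer A: 0.152; Reviewer B: 0.473

The likelihood ratio for an 'alert' result is 0.764/0.21 = 3.6381.
Reviewer A: prior odds 0.047/0.953 = 0.049318; posterior odds 0.17942; posterior probability 0.152.
Reviewer B: prior odds 0.198/0.802 = 0.24688; posterior odds 0.89818; posterior probability 0.473.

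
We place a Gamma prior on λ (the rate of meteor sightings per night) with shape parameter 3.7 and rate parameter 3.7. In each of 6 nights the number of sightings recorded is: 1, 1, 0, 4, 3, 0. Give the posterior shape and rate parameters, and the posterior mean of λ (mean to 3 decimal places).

Posterior: Gamma(shape=12.7, rate=9.7); mean ≈ 1.309

The Poisson likelihood adds the total count to the shape and the number of exposure periods to the rate. Here ∑xᵢ = 9 and n = 6, so shape 3.7→12.7 and rate 3.7→9.7.
E[λ | data] = 12.7/9.7 = 1.309.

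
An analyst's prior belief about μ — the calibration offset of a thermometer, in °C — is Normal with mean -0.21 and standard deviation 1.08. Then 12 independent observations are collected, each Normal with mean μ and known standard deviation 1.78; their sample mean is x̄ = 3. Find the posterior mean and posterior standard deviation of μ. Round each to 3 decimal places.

Prior precision 1/τ₀² = 1/1.08² = 0.857339; data precision n/σ² = 12/1.78² = 3.78740.
Posterior precision = 0.857339 + 3.78740 = 4.64474, giving posterior SD = 1/√4.64474 = 0.464.
Posterior mean = (0.857339·-0.21 + 3.78740·3) / 4.64474 = 2.407.

Posterior mean ≈ 2.407; posterior SD ≈ 0.464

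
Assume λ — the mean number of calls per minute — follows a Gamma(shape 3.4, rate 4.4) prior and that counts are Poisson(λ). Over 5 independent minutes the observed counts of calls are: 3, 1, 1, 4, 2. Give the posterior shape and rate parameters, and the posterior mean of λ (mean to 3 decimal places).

Total count ∑xᵢ = 11 over n = 5 minutes.
Gamma is conjugate to the Poisson likelihood: posterior is Gamma(shape = 3.4+11 = 14.4, rate = 4.4+5 = 9.4).
E[λ | data] = 14.4/9.4 = 1.532.

Posterior: Gamma(shape=14.4, rate=9.4); mean ≈ 1.532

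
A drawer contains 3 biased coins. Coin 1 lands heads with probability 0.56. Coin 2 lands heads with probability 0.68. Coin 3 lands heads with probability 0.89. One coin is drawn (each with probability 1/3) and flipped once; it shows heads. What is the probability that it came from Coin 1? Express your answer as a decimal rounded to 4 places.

Tabulate prior·likelihood by source: [1] prior 0.333333, lik 0.56, product 0.1867; [2] prior 0.333333, lik 0.68, product 0.2267; [3] prior 0.333333, lik 0.89, product 0.2967.
Normalizing constant = 0.71000; the posterior for Coin 1 is its product over the sum, 0.1867/0.71000 = 0.2629.

Posterior probability ≈ 0.2629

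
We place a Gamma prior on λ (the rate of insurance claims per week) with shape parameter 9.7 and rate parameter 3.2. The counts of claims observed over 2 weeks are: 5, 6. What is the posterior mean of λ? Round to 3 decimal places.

The Poisson likelihood adds the total count to the shape and the number of exposure periods to the rate. Here ∑xᵢ = 11 and n = 2, so shape 9.7→20.7 and rate 3.2→5.2.
Posterior mean = shape/rate = 20.7/5.2 = 3.981.

Posterior mean ≈ 3.981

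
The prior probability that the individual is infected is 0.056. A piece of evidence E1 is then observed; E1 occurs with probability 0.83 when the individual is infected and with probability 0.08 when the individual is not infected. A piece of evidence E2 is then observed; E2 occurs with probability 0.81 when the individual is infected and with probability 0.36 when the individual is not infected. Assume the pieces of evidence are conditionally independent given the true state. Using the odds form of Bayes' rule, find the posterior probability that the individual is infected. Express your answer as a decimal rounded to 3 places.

Prior odds = 0.056/(1−0.056) = 0.059322. In log-odds, ln(0.059322) = -2.8248.
Add log likelihood ratios: ln(10.375) + ln(2.2500) = 3.1503.
Posterior log-odds = 0.32555, so posterior odds = exp(0.32555) = 1.3848. Converting, P(H|E) = 1.3848/2.3848 = 0.581.

Posterior probability ≈ 0.581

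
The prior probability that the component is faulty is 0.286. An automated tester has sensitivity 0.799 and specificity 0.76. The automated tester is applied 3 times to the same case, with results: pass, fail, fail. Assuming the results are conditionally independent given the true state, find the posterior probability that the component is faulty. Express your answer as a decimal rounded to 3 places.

With H the event that the component is faulty, the joint likelihood of the observed sequence is P(data|H) = 0.201·0.799·0.799 = 0.12832 and P(data|¬H) = 0.76·0.24·0.24 = 0.043776.
Bayes: P(H|data) = 0.286·0.12832 / (0.286·0.12832 + 0.714·0.043776) = 0.036699/0.067955 = 0.5400.

Posterior P(H) ≈ 0.540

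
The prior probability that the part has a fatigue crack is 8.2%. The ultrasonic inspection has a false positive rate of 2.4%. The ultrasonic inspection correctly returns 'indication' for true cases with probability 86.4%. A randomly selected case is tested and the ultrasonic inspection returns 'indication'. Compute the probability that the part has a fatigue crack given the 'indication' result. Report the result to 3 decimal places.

P(H | E) ≈ 0.763

Write H for 'the part has a fatigue crack'. Prior odds H:¬H = 0.082/0.918 = 0.089325. For the 'indication' outcome, the likelihood ratio is 0.864/0.024 = 36.000.
Posterior odds = 0.089325 × 36.000 = 3.2157, so P(H|E) = 3.2157/(1+3.2157) = 0.763.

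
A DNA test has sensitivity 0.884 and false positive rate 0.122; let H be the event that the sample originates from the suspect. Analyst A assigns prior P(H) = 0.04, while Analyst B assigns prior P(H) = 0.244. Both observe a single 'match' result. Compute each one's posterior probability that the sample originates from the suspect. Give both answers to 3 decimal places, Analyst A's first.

Analyst A: 0.232; Analyst B: 0.700

The likelihood ratio for a 'match' result is 0.884/0.122 = 7.2459.
Analyst A: prior odds 0.04/0.96 = 0.041667; posterior odds 0.30191; posterior probability 0.232.
Analyst B: prior odds 0.244/0.756 = 0.32275; posterior odds 2.3386; posterior probability 0.700.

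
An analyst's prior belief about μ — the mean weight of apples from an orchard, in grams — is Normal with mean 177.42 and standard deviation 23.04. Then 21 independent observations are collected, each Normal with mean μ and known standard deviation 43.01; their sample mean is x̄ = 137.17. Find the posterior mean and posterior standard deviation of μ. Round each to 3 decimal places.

Prior precision 1/τ₀² = 1/23.04² = 0.00188380; data precision n/σ² = 21/43.01² = 0.0113522.
Posterior precision = 0.00188380 + 0.0113522 = 0.0132360, giving posterior SD = 1/√0.0132360 = 8.692.
Posterior mean = (0.00188380·177.42 + 0.0113522·137.17) / 0.0132360 = 142.899.

Posterior mean ≈ 142.899; posterior SD ≈ 8.692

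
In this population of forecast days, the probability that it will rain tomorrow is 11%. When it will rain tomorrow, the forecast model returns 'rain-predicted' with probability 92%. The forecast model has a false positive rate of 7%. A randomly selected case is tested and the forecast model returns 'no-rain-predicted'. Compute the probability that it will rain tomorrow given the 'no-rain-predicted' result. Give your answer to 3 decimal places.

Write H for 'it will rain tomorrow'. Prior odds H:¬H = 0.11/0.89 = 0.12360. For the 'no-rain-predicted' outcome, the likelihood ratio is 0.08/0.93 = 0.086022.
Posterior odds = 0.12360 × 0.086022 = 0.010632, so P(H|E) = 0.010632/(1+0.010632) = 0.011.

P(H | E) ≈ 0.011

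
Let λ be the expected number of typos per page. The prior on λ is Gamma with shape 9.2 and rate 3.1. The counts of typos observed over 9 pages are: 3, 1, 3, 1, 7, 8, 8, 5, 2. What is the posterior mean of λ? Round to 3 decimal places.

Posterior mean ≈ 3.901

The Poisson likelihood adds the total count to the shape and the number of exposure periods to the rate. Here ∑xᵢ = 38 and n = 9, so shape 9.2→47.2 and rate 3.1→12.1.
Posterior mean = shape/rate = 47.2/12.1 = 3.901.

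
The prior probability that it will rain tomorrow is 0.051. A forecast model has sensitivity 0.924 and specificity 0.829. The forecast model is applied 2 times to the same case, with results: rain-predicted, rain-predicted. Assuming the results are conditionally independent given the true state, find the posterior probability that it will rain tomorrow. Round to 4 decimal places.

Let H be the event that it will rain tomorrow; start with P(H) = 0.051. P('rain-predicted'|H) = 0.924, P('rain-predicted'|¬H) = 0.171.
Update on result 1 ('rain-predicted'): P(H) ← 0.924·0.0510 / (0.924·0.0510 + 0.171·0.9490) = 0.047124/0.20940 = 0.2250.
Update on result 2 ('rain-predicted'): P(H) ← 0.924·0.2250 / (0.924·0.2250 + 0.171·0.7750) = 0.20794/0.34045 = 0.6108.

Posterior P(H) ≈ 0.6108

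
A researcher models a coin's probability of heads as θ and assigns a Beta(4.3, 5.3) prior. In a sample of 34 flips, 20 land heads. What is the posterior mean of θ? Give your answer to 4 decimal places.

The binomial likelihood is conjugate to the Beta prior: with 20 successes and 14 failures, the posterior is Beta(4.3+20, 5.3+14) = Beta(24.3, 19.3).
Posterior mean = α/(α+β) = 24.3/43.6 = 0.5573.

Posterior mean ≈ 0.5573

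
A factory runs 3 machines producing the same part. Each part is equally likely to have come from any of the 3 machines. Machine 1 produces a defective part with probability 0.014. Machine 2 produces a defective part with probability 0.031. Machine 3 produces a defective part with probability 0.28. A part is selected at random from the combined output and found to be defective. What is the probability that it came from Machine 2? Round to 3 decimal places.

Posterior probability ≈ 0.095

Tabulate prior·likelihood by source: [1] prior 0.333333, lik 0.014, product 0.004667; [2] prior 0.333333, lik 0.031, product 0.01033; [3] prior 0.333333, lik 0.28, product 0.09333.
Normalizing constant = 0.10833; the posterior for Machine 2 is its product over the sum, 0.01033/0.10833 = 0.095.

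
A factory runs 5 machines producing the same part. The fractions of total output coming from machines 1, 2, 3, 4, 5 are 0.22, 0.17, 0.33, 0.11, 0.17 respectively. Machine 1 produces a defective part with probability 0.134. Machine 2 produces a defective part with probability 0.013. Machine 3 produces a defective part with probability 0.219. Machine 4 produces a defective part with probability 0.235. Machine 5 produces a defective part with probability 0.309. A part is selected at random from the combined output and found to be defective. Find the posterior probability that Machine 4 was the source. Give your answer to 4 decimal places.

Posterior probability ≈ 0.1418

P(defective|M1) = 0.134; P(defective|M2) = 0.013; P(defective|M3) = 0.219; P(defective|M4) = 0.235; P(defective|M5) = 0.309.
Prior × likelihood for each source: 0.22·0.134=0.02948, 0.17·0.013=0.002210, 0.33·0.219=0.07227, 0.11·0.235=0.02585, 0.17·0.309=0.05253. Summing gives P(defective) = 0.18234.
P(Machine 4 | defective) = 0.02585 / 0.18234 = 0.1418.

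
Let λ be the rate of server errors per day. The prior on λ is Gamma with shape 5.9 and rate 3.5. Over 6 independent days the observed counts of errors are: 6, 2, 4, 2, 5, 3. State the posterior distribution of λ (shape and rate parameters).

Posterior: Gamma(shape=27.9, rate=9.5)

Total count ∑xᵢ = 22 over n = 6 days.
Gamma is conjugate to the Poisson likelihood: posterior is Gamma(shape = 5.9+22 = 27.9, rate = 3.5+6 = 9.5).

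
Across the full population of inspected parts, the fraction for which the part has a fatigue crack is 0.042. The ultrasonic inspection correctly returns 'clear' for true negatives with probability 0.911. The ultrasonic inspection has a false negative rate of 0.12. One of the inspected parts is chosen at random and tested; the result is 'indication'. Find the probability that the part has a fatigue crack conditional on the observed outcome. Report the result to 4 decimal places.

P(H | E) ≈ 0.3024

Let H be the event that the part has a fatigue crack. P(H) = 0.042, so P(¬H) = 0.958. With E the 'indication' result, P(E|H) = 0.88 and P(E|¬H) = 0.089.
P(E) = 0.88·0.042 + 0.089·0.958 = 0.036960 + 0.085262 = 0.12222.
By Bayes' theorem, P(H|E) = 0.036960 / 0.12222 = 0.3024.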